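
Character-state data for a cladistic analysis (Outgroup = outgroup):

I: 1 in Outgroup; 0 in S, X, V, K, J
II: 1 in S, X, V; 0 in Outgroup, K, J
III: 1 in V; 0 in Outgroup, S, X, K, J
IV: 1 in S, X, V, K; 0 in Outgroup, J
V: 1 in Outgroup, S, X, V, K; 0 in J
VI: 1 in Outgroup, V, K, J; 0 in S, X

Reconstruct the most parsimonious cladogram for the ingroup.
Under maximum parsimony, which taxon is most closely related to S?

X

Character polarity is set by the outgroup: the derived state is whichever differs from the outgroup's state, so for I, V, VI the derived state is '0', and for the remaining characters it is '1'.
I (derived state '0') is shared by all ingroup taxa — unites the whole ingroup.
II (derived state '1') is shared by S, V, and X — a synapomorphy uniting that clade.
III: derived state '1' in V only — an autapomorphy, so it tells us nothing about relationships among taxa.
IV (derived state '1') is shared by K, S, V, and X — a synapomorphy uniting that clade.
V: derived state '0' in J only — an autapomorphy, so it tells us nothing about relationships among taxa.
Only S and X show the derived state '0' for VI, supporting them as a clade.
Most parsimonious ingroup topology: ((((S,X),V),K),J).
S and X form a cherry on this tree, so they are sister taxa.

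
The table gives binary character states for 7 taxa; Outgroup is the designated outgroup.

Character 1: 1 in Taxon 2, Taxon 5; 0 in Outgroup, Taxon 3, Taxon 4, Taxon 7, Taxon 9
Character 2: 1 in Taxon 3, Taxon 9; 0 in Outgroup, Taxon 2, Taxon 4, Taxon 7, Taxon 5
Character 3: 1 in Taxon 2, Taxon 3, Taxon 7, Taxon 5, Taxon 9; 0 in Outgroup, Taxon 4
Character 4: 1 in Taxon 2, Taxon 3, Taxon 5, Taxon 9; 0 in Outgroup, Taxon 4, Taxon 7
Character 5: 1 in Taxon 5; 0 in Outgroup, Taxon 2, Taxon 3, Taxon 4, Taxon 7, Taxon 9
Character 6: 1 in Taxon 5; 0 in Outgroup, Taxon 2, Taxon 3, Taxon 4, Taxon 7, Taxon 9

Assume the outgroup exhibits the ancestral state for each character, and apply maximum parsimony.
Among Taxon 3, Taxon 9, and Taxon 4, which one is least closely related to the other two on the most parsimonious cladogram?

Taxon 4

The outgroup has state '0' for every character, so '1' is the derived state throughout.
Character 1 (derived state '1') is shared by Taxon 2 and Taxon 5 — a synapomorphy uniting that clade.
Character 2 (derived state '1') is shared by Taxon 3 and Taxon 9 — a synapomorphy uniting that clade.
Only Taxon 2, Taxon 3, Taxon 5, Taxon 7, and Taxon 9 show the derived state '1' for Character 3, supporting them as a clade.
Only Taxon 2, Taxon 3, Taxon 5, and Taxon 9 show the derived state '1' for Character 4, supporting them as a clade.
Character 5 (derived state '1') is unique to Taxon 5 (autapomorphy; uninformative for grouping).
Character 6: derived state '1' in Taxon 5 only — an autapomorphy, so it tells us nothing about relationships among taxa.
Most parsimonious ingroup topology: ((((Taxon 2,Taxon 5),(Taxon 3,Taxon 9)),Taxon 7),Taxon 4).
Taxon 3 and Taxon 9 share a more recent common ancestor with each other than either does with Taxon 4, so Taxon 4 is the least closely related of the three.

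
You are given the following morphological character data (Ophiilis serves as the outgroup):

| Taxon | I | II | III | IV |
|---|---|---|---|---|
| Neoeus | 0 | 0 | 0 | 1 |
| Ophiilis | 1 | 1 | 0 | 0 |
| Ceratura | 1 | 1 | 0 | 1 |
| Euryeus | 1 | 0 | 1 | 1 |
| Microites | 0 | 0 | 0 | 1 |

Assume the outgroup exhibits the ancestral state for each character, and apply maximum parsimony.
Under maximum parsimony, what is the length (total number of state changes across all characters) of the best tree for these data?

4

Character polarity is set by the outgroup: the derived state is whichever differs from the outgroup's state, so for I, II the derived state is '0', and for the remaining characters it is '1'.
I (derived state '0') is shared by Microites and Neoeus — a synapomorphy uniting that clade.
II: derived state '0' in Euryeus, Microites, and Neoeus only — synapomorphy for {Euryeus, Microites, Neoeus}.
III (derived state '1') is unique to Euryeus (autapomorphy; uninformative for grouping).
All ingroup taxa share the derived state '1' for IV; it defines the ingroup but does not resolve relationships within it.
Most parsimonious ingroup topology: (((Microites,Neoeus),Euryeus),Ceratura).
Changes per character on this tree: I: 1; II: 1; III: 1; IV: 1.
Total = 4.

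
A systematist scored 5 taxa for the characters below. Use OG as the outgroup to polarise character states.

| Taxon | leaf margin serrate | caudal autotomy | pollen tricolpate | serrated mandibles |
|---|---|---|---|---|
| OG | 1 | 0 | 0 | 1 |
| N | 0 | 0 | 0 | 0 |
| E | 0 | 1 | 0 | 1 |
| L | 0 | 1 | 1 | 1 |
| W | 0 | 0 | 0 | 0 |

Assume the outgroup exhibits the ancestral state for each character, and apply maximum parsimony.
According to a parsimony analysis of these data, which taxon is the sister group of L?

E

Character polarity is set by the outgroup: the derived state is whichever differs from the outgroup's state, so for leaf margin serrate, serrated mandibles the derived state is '0', and for the remaining characters it is '1'.
leaf margin serrate (derived state '0') is shared by all ingroup taxa — unites the whole ingroup.
Only E and L show the derived state '1' for caudal autotomy, supporting them as a clade.
pollen tricolpate (derived state '1') is unique to L (autapomorphy; uninformative for grouping).
serrated mandibles (derived state '0') is shared by N and W — a synapomorphy uniting that clade.
Most parsimonious ingroup topology: ((N,W),(E,L)).
L and E form a cherry on this tree, so they are sister taxa.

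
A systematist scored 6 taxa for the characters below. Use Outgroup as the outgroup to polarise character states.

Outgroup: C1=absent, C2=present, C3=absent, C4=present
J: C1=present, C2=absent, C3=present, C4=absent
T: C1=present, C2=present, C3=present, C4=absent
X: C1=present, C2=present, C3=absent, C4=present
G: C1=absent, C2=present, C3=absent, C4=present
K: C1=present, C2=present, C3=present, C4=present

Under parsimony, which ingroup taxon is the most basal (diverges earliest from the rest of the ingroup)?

Character polarity is set by the outgroup: the derived state is whichever differs from the outgroup's state, so for C2, C4 the derived state is 'absent', and for the remaining characters it is 'present'.
C1: derived state 'present' in J, K, T, and X only — synapomorphy for {J, K, T, X}.
C2 (derived state 'absent') is unique to J (autapomorphy; uninformative for grouping).
Only J, K, and T show the derived state 'present' for C3, supporting them as a clade.
Only J and T show the derived state 'absent' for C4, supporting them as a clade.
Most parsimonious ingroup topology: ((((J,T),K),X),G).
G is sister to the clade containing all other ingroup taxa, so it is the earliest-diverging (most basal) ingroup lineage.

G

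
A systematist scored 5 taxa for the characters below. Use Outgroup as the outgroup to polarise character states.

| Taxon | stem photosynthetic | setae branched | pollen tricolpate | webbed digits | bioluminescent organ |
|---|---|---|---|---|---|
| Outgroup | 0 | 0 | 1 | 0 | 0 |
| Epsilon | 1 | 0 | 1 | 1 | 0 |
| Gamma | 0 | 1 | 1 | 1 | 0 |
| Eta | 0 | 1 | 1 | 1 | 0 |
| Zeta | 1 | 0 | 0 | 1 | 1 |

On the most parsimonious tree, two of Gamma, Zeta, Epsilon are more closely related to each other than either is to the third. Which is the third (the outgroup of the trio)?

Gamma

Character polarity is set by the outgroup: the derived state is whichever differs from the outgroup's state, so for pollen tricolpate the derived state is '0', and for the remaining characters it is '1'.
Only Epsilon and Zeta show the derived state '1' for stem photosynthetic, supporting them as a clade.
Only Eta and Gamma show the derived state '1' for setae branched, supporting them as a clade.
pollen tricolpate: derived state '0' in Zeta only — an autapomorphy, so it tells us nothing about relationships among taxa.
webbed digits (derived state '1') is shared by all ingroup taxa — unites the whole ingroup.
bioluminescent organ: derived state '1' in Zeta only — an autapomorphy, so it tells us nothing about relationships among taxa.
Most parsimonious ingroup topology: ((Epsilon,Zeta),(Gamma,Eta)).
Epsilon and Zeta share a more recent common ancestor with each other than either does with Gamma, so Gamma is the least closely related of the three.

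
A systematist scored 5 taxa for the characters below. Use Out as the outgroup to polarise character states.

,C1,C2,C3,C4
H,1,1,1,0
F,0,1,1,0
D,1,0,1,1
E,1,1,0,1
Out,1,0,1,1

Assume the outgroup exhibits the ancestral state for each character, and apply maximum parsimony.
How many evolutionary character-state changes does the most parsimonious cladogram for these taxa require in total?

Character polarity is set by the outgroup: the derived state is whichever differs from the outgroup's state, so for C1, C3, C4 the derived state is '0', and for the remaining characters it is '1'.
C1: derived state '0' in F only — an autapomorphy, so it tells us nothing about relationships among taxa.
C2 (derived state '1') is shared by E, F, and H — a synapomorphy uniting that clade.
C3: derived state '0' in E only — an autapomorphy, so it tells us nothing about relationships among taxa.
C4: derived state '0' in F and H only — synapomorphy for {F, H}.
Most parsimonious ingroup topology: (((H,F),E),D).
Changes per character on this tree: C1: 1; C2: 1; C3: 1; C4: 1.
Total = 4.

4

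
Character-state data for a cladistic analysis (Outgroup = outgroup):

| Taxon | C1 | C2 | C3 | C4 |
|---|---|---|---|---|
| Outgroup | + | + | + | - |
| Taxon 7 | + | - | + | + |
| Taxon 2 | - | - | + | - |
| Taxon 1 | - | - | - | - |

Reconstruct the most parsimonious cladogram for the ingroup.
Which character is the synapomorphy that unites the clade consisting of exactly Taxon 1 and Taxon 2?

C1

Character polarity is set by the outgroup: the derived state is whichever differs from the outgroup's state, so for C1, C2, C3 the derived state is '-', and for the remaining characters it is '+'.
C1 (derived state '-') is shared by Taxon 1 and Taxon 2 — a synapomorphy uniting that clade.
All ingroup taxa share the derived state '-' for C2; it defines the ingroup but does not resolve relationships within it.
C3: derived state '-' in Taxon 1 only — an autapomorphy, so it tells us nothing about relationships among taxa.
C4: derived state '+' in Taxon 7 only — an autapomorphy, so it tells us nothing about relationships among taxa.
Most parsimonious ingroup topology: (Taxon 7,(Taxon 2,Taxon 1)).
The clade {Taxon 1, Taxon 2} is supported by C1: its derived state '-' occurs in exactly those taxa and in no other taxon (including the outgroup).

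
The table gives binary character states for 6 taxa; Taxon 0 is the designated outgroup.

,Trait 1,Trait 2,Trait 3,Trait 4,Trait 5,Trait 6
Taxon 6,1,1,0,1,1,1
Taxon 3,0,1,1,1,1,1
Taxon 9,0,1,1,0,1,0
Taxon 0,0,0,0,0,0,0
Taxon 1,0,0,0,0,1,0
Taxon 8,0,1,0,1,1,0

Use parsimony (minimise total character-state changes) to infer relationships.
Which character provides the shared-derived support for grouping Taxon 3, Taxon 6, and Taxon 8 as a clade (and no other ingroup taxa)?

The outgroup has state '0' for every character, so '1' is the derived state throughout.
Trait 1 (derived state '1') is unique to Taxon 6 (autapomorphy; uninformative for grouping).
Only Taxon 3, Taxon 6, Taxon 8, and Taxon 9 show the derived state '1' for Trait 2, supporting them as a clade.
Trait 3 groups Taxon 3 and Taxon 9, which is incompatible with the clades supported by the remaining characters; treating it as convergent (homoplasy) costs fewer steps than any alternative tree.
Trait 4: derived state '1' in Taxon 3, Taxon 6, and Taxon 8 only — synapomorphy for {Taxon 3, Taxon 6, Taxon 8}.
Trait 5 (derived state '1') is shared by all ingroup taxa — unites the whole ingroup.
Only Taxon 3 and Taxon 6 show the derived state '1' for Trait 6, supporting them as a clade.
Most parsimonious ingroup topology: ((Taxon 9,((Taxon 3,Taxon 6),Taxon 8)),Taxon 1).
The clade {Taxon 3, Taxon 6, Taxon 8} is supported by Trait 4: its derived state '1' occurs in exactly those taxa and in no other taxon (including the outgroup).

Trait 4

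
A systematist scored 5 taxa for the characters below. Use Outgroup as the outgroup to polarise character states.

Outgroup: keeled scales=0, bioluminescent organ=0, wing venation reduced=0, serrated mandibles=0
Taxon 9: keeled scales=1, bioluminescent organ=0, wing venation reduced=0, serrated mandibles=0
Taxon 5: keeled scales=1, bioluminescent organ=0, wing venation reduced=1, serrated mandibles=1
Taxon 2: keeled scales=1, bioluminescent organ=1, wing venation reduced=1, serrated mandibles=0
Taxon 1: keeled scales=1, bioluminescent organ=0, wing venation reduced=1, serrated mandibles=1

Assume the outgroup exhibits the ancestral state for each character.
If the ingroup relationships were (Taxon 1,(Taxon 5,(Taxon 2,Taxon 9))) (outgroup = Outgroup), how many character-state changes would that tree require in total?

6

Map each character onto (Taxon 1,(Taxon 5,(Taxon 2,Taxon 9))) (rooted by Outgroup) and count the minimum state changes it requires (Fitch parsimony):
keeled scales: 1; bioluminescent organ: 1; wing venation reduced: 2; serrated mandibles: 2.
Total tree length = 6.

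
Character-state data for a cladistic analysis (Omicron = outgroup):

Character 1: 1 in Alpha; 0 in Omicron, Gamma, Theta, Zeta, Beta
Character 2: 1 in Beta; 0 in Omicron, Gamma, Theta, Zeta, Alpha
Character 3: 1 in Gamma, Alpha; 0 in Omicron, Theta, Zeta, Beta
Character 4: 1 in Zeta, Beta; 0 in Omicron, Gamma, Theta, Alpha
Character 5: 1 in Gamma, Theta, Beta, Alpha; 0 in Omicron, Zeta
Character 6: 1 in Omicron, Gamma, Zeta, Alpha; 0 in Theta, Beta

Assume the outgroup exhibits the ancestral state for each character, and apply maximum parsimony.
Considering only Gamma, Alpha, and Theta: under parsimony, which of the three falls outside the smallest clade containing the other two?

Theta

Character polarity is set by the outgroup: the derived state is whichever differs from the outgroup's state, so for Character 6 the derived state is '0', and for the remaining characters it is '1'.
Character 1 (derived state '1') is unique to Alpha (autapomorphy; uninformative for grouping).
Character 2: derived state '1' in Beta only — an autapomorphy, so it tells us nothing about relationships among taxa.
Character 3: derived state '1' in Alpha and Gamma only — synapomorphy for {Alpha, Gamma}.
Character 4 groups Beta and Zeta, which is incompatible with the clades supported by the remaining characters; treating it as convergent (homoplasy) costs fewer steps than any alternative tree.
Only Alpha, Beta, Gamma, and Theta show the derived state '1' for Character 5, supporting them as a clade.
Only Beta and Theta show the derived state '0' for Character 6, supporting them as a clade.
Most parsimonious ingroup topology: (((Gamma,Alpha),(Theta,Beta)),Zeta).
Gamma and Alpha share a more recent common ancestor with each other than either does with Theta, so Theta is the least closely related of the three.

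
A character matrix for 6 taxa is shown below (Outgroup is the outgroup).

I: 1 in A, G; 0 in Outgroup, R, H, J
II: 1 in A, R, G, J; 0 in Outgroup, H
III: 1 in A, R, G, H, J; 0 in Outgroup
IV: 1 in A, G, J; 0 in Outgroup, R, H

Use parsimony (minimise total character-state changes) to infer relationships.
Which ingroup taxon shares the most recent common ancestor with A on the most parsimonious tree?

The outgroup has state '0' for every character, so '1' is the derived state throughout.
Only A and G show the derived state '1' for I, supporting them as a clade.
Only A, G, J, and R show the derived state '1' for II, supporting them as a clade.
All ingroup taxa share the derived state '1' for III; it defines the ingroup but does not resolve relationships within it.
Only A, G, and J show the derived state '1' for IV, supporting them as a clade.
Most parsimonious ingroup topology: ((((A,G),J),R),H).
A and G form a cherry on this tree, so they are sister taxa.

G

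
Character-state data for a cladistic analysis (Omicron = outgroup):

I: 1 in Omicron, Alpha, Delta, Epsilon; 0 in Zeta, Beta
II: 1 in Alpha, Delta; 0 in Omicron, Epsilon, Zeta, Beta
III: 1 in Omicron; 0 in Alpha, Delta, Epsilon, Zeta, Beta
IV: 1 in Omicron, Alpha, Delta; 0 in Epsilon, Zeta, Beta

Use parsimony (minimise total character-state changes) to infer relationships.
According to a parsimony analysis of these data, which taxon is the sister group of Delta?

Character polarity is set by the outgroup: the derived state is whichever differs from the outgroup's state, so for I, III, IV the derived state is '0', and for the remaining characters it is '1'.
Only Beta and Zeta show the derived state '0' for I, supporting them as a clade.
Only Alpha and Delta show the derived state '1' for II, supporting them as a clade.
III (derived state '0') is shared by all ingroup taxa — unites the whole ingroup.
IV: derived state '0' in Beta, Epsilon, and Zeta only — synapomorphy for {Beta, Epsilon, Zeta}.
Most parsimonious ingroup topology: ((Alpha,Delta),(Epsilon,(Zeta,Beta))).
Delta and Alpha form a cherry on this tree, so they are sister taxa.

Alpha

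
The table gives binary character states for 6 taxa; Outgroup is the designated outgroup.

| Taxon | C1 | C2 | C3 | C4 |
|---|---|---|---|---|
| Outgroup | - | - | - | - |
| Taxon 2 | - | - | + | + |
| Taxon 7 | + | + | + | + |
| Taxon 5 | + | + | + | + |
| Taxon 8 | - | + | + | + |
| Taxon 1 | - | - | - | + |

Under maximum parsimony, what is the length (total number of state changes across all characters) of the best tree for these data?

The outgroup has state '-' for every character, so '+' is the derived state throughout.
Only Taxon 5 and Taxon 7 show the derived state '+' for C1, supporting them as a clade.
Only Taxon 5, Taxon 7, and Taxon 8 show the derived state '+' for C2, supporting them as a clade.
C3 (derived state '+') is shared by Taxon 2, Taxon 5, Taxon 7, and Taxon 8 — a synapomorphy uniting that clade.
C4 (derived state '+') is shared by all ingroup taxa — unites the whole ingroup.
Most parsimonious ingroup topology: ((Taxon 2,((Taxon 7,Taxon 5),Taxon 8)),Taxon 1).
Changes per character on this tree: C1: 1; C2: 1; C3: 1; C4: 1.
Total = 4.

4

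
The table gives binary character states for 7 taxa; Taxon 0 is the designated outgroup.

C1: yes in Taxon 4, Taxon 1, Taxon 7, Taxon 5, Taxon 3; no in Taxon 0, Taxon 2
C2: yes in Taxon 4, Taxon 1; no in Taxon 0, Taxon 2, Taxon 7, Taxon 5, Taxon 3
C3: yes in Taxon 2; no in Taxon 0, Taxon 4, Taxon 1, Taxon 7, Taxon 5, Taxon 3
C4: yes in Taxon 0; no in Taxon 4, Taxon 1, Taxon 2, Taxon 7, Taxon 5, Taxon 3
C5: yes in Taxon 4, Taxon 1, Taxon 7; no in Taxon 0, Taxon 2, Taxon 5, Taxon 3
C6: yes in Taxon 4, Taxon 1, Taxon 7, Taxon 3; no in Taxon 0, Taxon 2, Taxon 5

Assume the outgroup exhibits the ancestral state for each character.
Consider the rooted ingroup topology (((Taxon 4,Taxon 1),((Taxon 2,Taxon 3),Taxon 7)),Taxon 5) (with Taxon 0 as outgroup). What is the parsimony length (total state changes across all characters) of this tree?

9

Map each character onto (((Taxon 4,Taxon 1),((Taxon 2,Taxon 3),Taxon 7)),Taxon 5) (rooted by Taxon 0) and count the minimum state changes it requires (Fitch parsimony):
C1: 2; C2: 1; C3: 1; C4: 1; C5: 2; C6: 2.
Total tree length = 9.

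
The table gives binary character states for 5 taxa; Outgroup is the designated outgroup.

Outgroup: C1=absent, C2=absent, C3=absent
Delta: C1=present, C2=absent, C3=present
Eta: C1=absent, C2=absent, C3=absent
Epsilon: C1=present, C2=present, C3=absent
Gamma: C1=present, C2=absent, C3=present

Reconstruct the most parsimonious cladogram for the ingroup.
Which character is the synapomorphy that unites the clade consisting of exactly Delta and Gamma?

C3

The outgroup has state 'absent' for every character, so 'present' is the derived state throughout.
Only Delta, Epsilon, and Gamma show the derived state 'present' for C1, supporting them as a clade.
C2: derived state 'present' in Epsilon only — an autapomorphy, so it tells us nothing about relationships among taxa.
C3 (derived state 'present') is shared by Delta and Gamma — a synapomorphy uniting that clade.
Most parsimonious ingroup topology: (((Delta,Gamma),Epsilon),Eta).
The clade {Delta, Gamma} is supported by C3: its derived state 'present' occurs in exactly those taxa and in no other taxon (including the outgroup).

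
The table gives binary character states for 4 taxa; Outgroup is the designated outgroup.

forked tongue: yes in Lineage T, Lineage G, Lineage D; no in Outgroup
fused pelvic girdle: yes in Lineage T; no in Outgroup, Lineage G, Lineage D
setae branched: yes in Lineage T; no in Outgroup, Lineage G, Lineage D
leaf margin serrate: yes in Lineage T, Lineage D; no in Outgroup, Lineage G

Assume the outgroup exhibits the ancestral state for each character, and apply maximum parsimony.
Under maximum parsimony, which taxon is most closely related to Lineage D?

Lineage T

The outgroup has state 'no' for every character, so 'yes' is the derived state throughout.
All ingroup taxa share the derived state 'yes' for forked tongue; it defines the ingroup but does not resolve relationships within it.
fused pelvic girdle (derived state 'yes') is unique to Lineage T (autapomorphy; uninformative for grouping).
setae branched: derived state 'yes' in Lineage T only — an autapomorphy, so it tells us nothing about relationships among taxa.
leaf margin serrate (derived state 'yes') is shared by Lineage D and Lineage T — a synapomorphy uniting that clade.
Most parsimonious ingroup topology: ((Lineage T,Lineage D),Lineage G).
Lineage D and Lineage T form a cherry on this tree, so they are sister taxa.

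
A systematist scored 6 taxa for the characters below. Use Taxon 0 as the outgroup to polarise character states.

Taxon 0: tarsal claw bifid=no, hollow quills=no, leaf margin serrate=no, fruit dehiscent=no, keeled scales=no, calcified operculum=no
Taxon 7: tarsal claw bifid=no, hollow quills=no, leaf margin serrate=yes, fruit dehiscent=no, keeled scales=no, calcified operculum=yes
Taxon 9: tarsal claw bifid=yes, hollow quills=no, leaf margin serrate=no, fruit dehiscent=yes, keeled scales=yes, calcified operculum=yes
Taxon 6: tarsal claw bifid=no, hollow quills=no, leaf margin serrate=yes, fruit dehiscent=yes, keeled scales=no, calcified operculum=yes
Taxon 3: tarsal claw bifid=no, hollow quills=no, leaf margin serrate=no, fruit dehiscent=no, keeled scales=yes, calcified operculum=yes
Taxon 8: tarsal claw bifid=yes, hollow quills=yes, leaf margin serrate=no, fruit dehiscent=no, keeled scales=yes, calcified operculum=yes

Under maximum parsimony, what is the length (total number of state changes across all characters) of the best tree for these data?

The outgroup has state 'no' for every character, so 'yes' is the derived state throughout.
Only Taxon 8 and Taxon 9 show the derived state 'yes' for tarsal claw bifid, supporting them as a clade.
hollow quills: derived state 'yes' in Taxon 8 only — an autapomorphy, so it tells us nothing about relationships among taxa.
Only Taxon 6 and Taxon 7 show the derived state 'yes' for leaf margin serrate, supporting them as a clade.
fruit dehiscent (state 'yes') occurs in Taxon 6 and Taxon 9 but conflicts with the nesting implied by the other characters — most parsimoniously interpreted as homoplasy.
keeled scales (derived state 'yes') is shared by Taxon 3, Taxon 8, and Taxon 9 — a synapomorphy uniting that clade.
calcified operculum (derived state 'yes') is shared by all ingroup taxa — unites the whole ingroup.
Most parsimonious ingroup topology: ((Taxon 7,Taxon 6),((Taxon 9,Taxon 8),Taxon 3)).
Changes per character on this tree: tarsal claw bifid: 1; hollow quills: 1; leaf margin serrate: 1; fruit dehiscent: 2; keeled scales: 1; calcified operculum: 1.
Total = 7.

7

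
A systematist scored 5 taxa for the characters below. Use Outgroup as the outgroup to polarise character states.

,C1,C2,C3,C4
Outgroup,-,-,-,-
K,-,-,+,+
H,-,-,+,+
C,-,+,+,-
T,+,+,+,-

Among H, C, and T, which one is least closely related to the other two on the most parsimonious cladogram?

The outgroup has state '-' for every character, so '+' is the derived state throughout.
C1: derived state '+' in T only — an autapomorphy, so it tells us nothing about relationships among taxa.
C2 (derived state '+') is shared by C and T — a synapomorphy uniting that clade.
All ingroup taxa share the derived state '+' for C3; it defines the ingroup but does not resolve relationships within it.
C4: derived state '+' in H and K only — synapomorphy for {H, K}.
Most parsimonious ingroup topology: ((K,H),(C,T)).
C and T share a more recent common ancestor with each other than either does with H, so H is the least closely related of the three.

H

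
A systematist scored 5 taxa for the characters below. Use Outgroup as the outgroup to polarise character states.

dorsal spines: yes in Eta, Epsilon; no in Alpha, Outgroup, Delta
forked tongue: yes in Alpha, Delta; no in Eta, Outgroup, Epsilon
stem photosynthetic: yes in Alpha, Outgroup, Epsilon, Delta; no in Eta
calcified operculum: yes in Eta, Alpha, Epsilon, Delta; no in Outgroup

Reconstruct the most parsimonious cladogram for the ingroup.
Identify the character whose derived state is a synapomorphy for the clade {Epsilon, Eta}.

dorsal spines

Character polarity is set by the outgroup: the derived state is whichever differs from the outgroup's state, so for stem photosynthetic the derived state is 'no', and for the remaining characters it is 'yes'.
dorsal spines (derived state 'yes') is shared by Epsilon and Eta — a synapomorphy uniting that clade.
forked tongue (derived state 'yes') is shared by Alpha and Delta — a synapomorphy uniting that clade.
stem photosynthetic (derived state 'no') is unique to Eta (autapomorphy; uninformative for grouping).
calcified operculum (derived state 'yes') is shared by all ingroup taxa — unites the whole ingroup.
Most parsimonious ingroup topology: ((Epsilon,Eta),(Delta,Alpha)).
The clade {Epsilon, Eta} is supported by dorsal spines: its derived state 'yes' occurs in exactly those taxa and in no other taxon (including the outgroup).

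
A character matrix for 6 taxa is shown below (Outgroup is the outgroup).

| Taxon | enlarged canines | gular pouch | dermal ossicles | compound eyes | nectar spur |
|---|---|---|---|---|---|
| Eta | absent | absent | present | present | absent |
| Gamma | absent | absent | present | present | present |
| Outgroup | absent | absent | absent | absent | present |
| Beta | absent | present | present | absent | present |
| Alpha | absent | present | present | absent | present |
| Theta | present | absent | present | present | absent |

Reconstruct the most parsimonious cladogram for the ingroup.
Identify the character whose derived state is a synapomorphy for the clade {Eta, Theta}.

Character polarity is set by the outgroup: the derived state is whichever differs from the outgroup's state, so for nectar spur the derived state is 'absent', and for the remaining characters it is 'present'.
enlarged canines: derived state 'present' in Theta only — an autapomorphy, so it tells us nothing about relationships among taxa.
gular pouch (derived state 'present') is shared by Alpha and Beta — a synapomorphy uniting that clade.
dermal ossicles (derived state 'present') is shared by all ingroup taxa — unites the whole ingroup.
compound eyes (derived state 'present') is shared by Eta, Gamma, and Theta — a synapomorphy uniting that clade.
nectar spur (derived state 'absent') is shared by Eta and Theta — a synapomorphy uniting that clade.
Most parsimonious ingroup topology: ((Gamma,(Theta,Eta)),(Alpha,Beta)).
The clade {Eta, Theta} is supported by nectar spur: its derived state 'absent' occurs in exactly those taxa and in no other taxon (including the outgroup).

nectar spur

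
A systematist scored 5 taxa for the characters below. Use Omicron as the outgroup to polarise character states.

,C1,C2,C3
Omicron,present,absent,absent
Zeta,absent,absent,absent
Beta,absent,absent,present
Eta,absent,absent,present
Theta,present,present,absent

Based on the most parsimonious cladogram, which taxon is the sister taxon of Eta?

Character polarity is set by the outgroup: the derived state is whichever differs from the outgroup's state, so for C1 the derived state is 'absent', and for the remaining characters it is 'present'.
Only Beta, Eta, and Zeta show the derived state 'absent' for C1, supporting them as a clade.
C2: derived state 'present' in Theta only — an autapomorphy, so it tells us nothing about relationships among taxa.
C3 (derived state 'present') is shared by Beta and Eta — a synapomorphy uniting that clade.
Most parsimonious ingroup topology: ((Zeta,(Beta,Eta)),Theta).
Eta and Beta form a cherry on this tree, so they are sister taxa.

Beta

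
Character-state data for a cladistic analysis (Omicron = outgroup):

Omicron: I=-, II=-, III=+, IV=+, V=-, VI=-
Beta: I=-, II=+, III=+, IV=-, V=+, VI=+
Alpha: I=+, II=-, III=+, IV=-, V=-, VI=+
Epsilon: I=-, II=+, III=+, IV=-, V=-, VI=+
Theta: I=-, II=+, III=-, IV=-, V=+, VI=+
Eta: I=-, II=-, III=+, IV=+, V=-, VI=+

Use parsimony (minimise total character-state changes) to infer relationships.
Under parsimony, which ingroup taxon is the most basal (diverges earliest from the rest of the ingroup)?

Eta

Character polarity is set by the outgroup: the derived state is whichever differs from the outgroup's state, so for III, IV the derived state is '-', and for the remaining characters it is '+'.
I (derived state '+') is unique to Alpha (autapomorphy; uninformative for grouping).
II (derived state '+') is shared by Beta, Epsilon, and Theta — a synapomorphy uniting that clade.
III (derived state '-') is unique to Theta (autapomorphy; uninformative for grouping).
IV: derived state '-' in Alpha, Beta, Epsilon, and Theta only — synapomorphy for {Alpha, Beta, Epsilon, Theta}.
V: derived state '+' in Beta and Theta only — synapomorphy for {Beta, Theta}.
All ingroup taxa share the derived state '+' for VI; it defines the ingroup but does not resolve relationships within it.
Most parsimonious ingroup topology: ((((Beta,Theta),Epsilon),Alpha),Eta).
Eta is sister to the clade containing all other ingroup taxa, so it is the earliest-diverging (most basal) ingroup lineage.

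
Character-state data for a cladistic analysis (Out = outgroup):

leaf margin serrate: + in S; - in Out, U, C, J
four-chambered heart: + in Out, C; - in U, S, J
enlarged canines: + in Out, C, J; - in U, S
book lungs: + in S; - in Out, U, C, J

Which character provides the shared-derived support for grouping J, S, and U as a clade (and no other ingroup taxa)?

four-chambered heart

Character polarity is set by the outgroup: the derived state is whichever differs from the outgroup's state, so for four-chambered heart, enlarged canines the derived state is '-', and for the remaining characters it is '+'.
leaf margin serrate: derived state '+' in S only — an autapomorphy, so it tells us nothing about relationships among taxa.
Only J, S, and U show the derived state '-' for four-chambered heart, supporting them as a clade.
enlarged canines: derived state '-' in S and U only — synapomorphy for {S, U}.
book lungs: derived state '+' in S only — an autapomorphy, so it tells us nothing about relationships among taxa.
Most parsimonious ingroup topology: (((U,S),J),C).
The clade {J, S, U} is supported by four-chambered heart: its derived state '-' occurs in exactly those taxa and in no other taxon (including the outgroup).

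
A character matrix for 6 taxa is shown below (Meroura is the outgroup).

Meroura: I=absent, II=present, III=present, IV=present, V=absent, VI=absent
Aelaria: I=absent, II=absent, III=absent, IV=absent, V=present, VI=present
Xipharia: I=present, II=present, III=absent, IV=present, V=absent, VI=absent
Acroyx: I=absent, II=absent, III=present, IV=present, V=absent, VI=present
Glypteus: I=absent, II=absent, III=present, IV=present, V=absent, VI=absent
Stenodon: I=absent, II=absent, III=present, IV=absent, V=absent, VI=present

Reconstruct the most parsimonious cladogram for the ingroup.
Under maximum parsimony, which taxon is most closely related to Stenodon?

Character polarity is set by the outgroup: the derived state is whichever differs from the outgroup's state, so for II, III, IV the derived state is 'absent', and for the remaining characters it is 'present'.
I (derived state 'present') is unique to Xipharia (autapomorphy; uninformative for grouping).
II: derived state 'absent' in Acroyx, Aelaria, Glypteus, and Stenodon only — synapomorphy for {Acroyx, Aelaria, Glypteus, Stenodon}.
III (state 'absent') occurs in Aelaria and Xipharia but conflicts with the nesting implied by the other characters — most parsimoniously interpreted as homoplasy.
Only Aelaria and Stenodon show the derived state 'absent' for IV, supporting them as a clade.
V (derived state 'present') is unique to Aelaria (autapomorphy; uninformative for grouping).
VI (derived state 'present') is shared by Acroyx, Aelaria, and Stenodon — a synapomorphy uniting that clade.
Most parsimonious ingroup topology: ((((Aelaria,Stenodon),Acroyx),Glypteus),Xipharia).
Stenodon and Aelaria form a cherry on this tree, so they are sister taxa.

Aelaria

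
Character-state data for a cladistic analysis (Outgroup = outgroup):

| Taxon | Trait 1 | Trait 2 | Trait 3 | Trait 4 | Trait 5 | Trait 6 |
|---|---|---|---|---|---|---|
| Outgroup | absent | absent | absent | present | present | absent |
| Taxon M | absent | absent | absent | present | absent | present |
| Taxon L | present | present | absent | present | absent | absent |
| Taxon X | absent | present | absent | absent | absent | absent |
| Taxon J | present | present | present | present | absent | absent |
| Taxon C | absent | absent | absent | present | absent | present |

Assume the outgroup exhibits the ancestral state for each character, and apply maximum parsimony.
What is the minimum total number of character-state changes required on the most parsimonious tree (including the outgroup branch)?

Character polarity is set by the outgroup: the derived state is whichever differs from the outgroup's state, so for Trait 4, Trait 5 the derived state is 'absent', and for the remaining characters it is 'present'.
Only Taxon J and Taxon L show the derived state 'present' for Trait 1, supporting them as a clade.
Trait 2 (derived state 'present') is shared by Taxon J, Taxon L, and Taxon X — a synapomorphy uniting that clade.
Trait 3: derived state 'present' in Taxon J only — an autapomorphy, so it tells us nothing about relationships among taxa.
Trait 4: derived state 'absent' in Taxon X only — an autapomorphy, so it tells us nothing about relationships among taxa.
All ingroup taxa share the derived state 'absent' for Trait 5; it defines the ingroup but does not resolve relationships within it.
Trait 6: derived state 'present' in Taxon C and Taxon M only — synapomorphy for {Taxon C, Taxon M}.
Most parsimonious ingroup topology: ((Taxon M,Taxon C),((Taxon L,Taxon J),Taxon X)).
Changes per character on this tree: Trait 1: 1; Trait 2: 1; Trait 3: 1; Trait 4: 1; Trait 5: 1; Trait 6: 1.
Total = 6.

6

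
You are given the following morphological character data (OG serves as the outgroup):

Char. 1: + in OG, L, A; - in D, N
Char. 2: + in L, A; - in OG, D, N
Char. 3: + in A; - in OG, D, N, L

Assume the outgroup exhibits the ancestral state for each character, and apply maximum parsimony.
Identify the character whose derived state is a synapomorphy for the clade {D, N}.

Char. 1

Character polarity is set by the outgroup: the derived state is whichever differs from the outgroup's state, so for Char. 1 the derived state is '-', and for the remaining characters it is '+'.
Char. 1 (derived state '-') is shared by D and N — a synapomorphy uniting that clade.
Char. 2 (derived state '+') is shared by A and L — a synapomorphy uniting that clade.
Char. 3 (derived state '+') is unique to A (autapomorphy; uninformative for grouping).
Most parsimonious ingroup topology: ((D,N),(L,A)).
The clade {D, N} is supported by Char. 1: its derived state '-' occurs in exactly those taxa and in no other taxon (including the outgroup).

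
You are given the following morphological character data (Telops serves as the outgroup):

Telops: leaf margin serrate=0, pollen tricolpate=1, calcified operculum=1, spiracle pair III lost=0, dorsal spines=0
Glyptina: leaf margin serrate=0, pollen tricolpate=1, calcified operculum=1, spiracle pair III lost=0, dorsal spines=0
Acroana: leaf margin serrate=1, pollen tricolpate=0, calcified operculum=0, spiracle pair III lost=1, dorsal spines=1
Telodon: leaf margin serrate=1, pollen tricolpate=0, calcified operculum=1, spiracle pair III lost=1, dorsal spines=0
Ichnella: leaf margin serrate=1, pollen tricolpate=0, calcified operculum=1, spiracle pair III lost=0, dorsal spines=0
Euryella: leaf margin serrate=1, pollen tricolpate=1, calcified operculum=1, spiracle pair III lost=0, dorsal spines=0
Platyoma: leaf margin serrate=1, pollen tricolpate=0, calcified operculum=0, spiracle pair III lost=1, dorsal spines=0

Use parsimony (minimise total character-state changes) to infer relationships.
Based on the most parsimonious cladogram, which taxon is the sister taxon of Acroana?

Character polarity is set by the outgroup: the derived state is whichever differs from the outgroup's state, so for pollen tricolpate, calcified operculum the derived state is '0', and for the remaining characters it is '1'.
leaf margin serrate (derived state '1') is shared by Acroana, Euryella, Ichnella, Platyoma, and Telodon — a synapomorphy uniting that clade.
Only Acroana, Ichnella, Platyoma, and Telodon show the derived state '0' for pollen tricolpate, supporting them as a clade.
calcified operculum: derived state '0' in Acroana and Platyoma only — synapomorphy for {Acroana, Platyoma}.
Only Acroana, Platyoma, and Telodon show the derived state '1' for spiracle pair III lost, supporting them as a clade.
dorsal spines (derived state '1') is unique to Acroana (autapomorphy; uninformative for grouping).
Most parsimonious ingroup topology: (Glyptina,((((Acroana,Platyoma),Telodon),Ichnella),Euryella)).
Acroana and Platyoma form a cherry on this tree, so they are sister taxa.

Platyoma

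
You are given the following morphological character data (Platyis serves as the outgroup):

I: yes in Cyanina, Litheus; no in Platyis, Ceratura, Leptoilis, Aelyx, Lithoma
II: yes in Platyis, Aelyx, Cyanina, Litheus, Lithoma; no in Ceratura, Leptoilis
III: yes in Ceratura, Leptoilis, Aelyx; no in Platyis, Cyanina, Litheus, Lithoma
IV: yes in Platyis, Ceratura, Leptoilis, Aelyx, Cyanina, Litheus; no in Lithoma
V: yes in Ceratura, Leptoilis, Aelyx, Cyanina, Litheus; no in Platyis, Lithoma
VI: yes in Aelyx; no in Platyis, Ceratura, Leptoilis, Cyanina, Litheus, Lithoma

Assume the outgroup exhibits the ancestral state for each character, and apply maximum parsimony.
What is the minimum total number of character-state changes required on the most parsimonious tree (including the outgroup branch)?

Character polarity is set by the outgroup: the derived state is whichever differs from the outgroup's state, so for II, IV the derived state is 'no', and for the remaining characters it is 'yes'.
I: derived state 'yes' in Cyanina and Litheus only — synapomorphy for {Cyanina, Litheus}.
Only Ceratura and Leptoilis show the derived state 'no' for II, supporting them as a clade.
III (derived state 'yes') is shared by Aelyx, Ceratura, and Leptoilis — a synapomorphy uniting that clade.
IV: derived state 'no' in Lithoma only — an autapomorphy, so it tells us nothing about relationships among taxa.
V (derived state 'yes') is shared by Aelyx, Ceratura, Cyanina, Leptoilis, and Litheus — a synapomorphy uniting that clade.
VI (derived state 'yes') is unique to Aelyx (autapomorphy; uninformative for grouping).
Most parsimonious ingroup topology: ((((Ceratura,Leptoilis),Aelyx),(Cyanina,Litheus)),Lithoma).
Changes per character on this tree: I: 1; II: 1; III: 1; IV: 1; V: 1; VI: 1.
Total = 6.

6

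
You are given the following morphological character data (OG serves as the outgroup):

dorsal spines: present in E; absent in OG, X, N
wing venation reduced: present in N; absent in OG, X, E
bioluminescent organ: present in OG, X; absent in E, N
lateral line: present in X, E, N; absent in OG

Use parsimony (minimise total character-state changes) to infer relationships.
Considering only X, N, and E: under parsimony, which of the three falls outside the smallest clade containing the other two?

X

Character polarity is set by the outgroup: the derived state is whichever differs from the outgroup's state, so for bioluminescent organ the derived state is 'absent', and for the remaining characters it is 'present'.
dorsal spines (derived state 'present') is unique to E (autapomorphy; uninformative for grouping).
wing venation reduced: derived state 'present' in N only — an autapomorphy, so it tells us nothing about relationships among taxa.
bioluminescent organ: derived state 'absent' in E and N only — synapomorphy for {E, N}.
lateral line (derived state 'present') is shared by all ingroup taxa — unites the whole ingroup.
Most parsimonious ingroup topology: (X,(E,N)).
E and N share a more recent common ancestor with each other than either does with X, so X is the least closely related of the three.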